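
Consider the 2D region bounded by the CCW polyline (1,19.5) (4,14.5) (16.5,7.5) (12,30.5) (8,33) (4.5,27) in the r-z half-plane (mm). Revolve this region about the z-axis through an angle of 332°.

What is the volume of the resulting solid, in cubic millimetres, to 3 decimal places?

Volume = 10998.310 mm³

Profile (r,z), 6 vertices: (1,19.5) (4,14.5) (16.5,7.5) (12,30.5) (8,33) (4.5,27)
edge 0: (1,19.5)→(4,14.5)  cross = 1·14.5 − 4·19.5 = -63.5000; (r_i+r_j)·cross = 5·-63.5000 = -317.5000
edge 1: (4,14.5)→(16.5,7.5)  cross = 4·7.5 − 16.5·14.5 = -209.2500; (r_i+r_j)·cross = 20.5·-209.2500 = -4289.6250
edge 2: (16.5,7.5)→(12,30.5)  cross = 16.5·30.5 − 12·7.5 = 413.2500; (r_i+r_j)·cross = 28.5·413.2500 = 11777.6250
edge 3: (12,30.5)→(8,33)  cross = 12·33 − 8·30.5 = 152.0000; (r_i+r_j)·cross = 20·152.0000 = 3040.0000
edge 4: (8,33)→(4.5,27)  cross = 8·27 − 4.5·33 = 67.5000; (r_i+r_j)·cross = 12.5·67.5000 = 843.7500
edge 5: (4.5,27)→(1,19.5)  cross = 4.5·19.5 − 1·27 = 60.7500; (r_i+r_j)·cross = 5.5·60.7500 = 334.1250
Σcross = 420.7500 → A = |Σcross|/2 = 210.3750 mm²
Σ(r_i+r_j)·cross = 11388.3750 → first moment M = |Σ|/6 = 1898.0625
R_c = M/A = 1898.0625/210.3750 = 9.0223 mm
θ = 332° = 5.794493 rad
V = θ·R_c·A = 5.794493·9.0223·210.3750 = 10998.310 mm³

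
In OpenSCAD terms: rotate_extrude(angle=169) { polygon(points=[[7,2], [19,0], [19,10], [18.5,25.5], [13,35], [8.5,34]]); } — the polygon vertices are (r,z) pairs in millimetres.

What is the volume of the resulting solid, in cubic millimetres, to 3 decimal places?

Profile (r,z), 6 vertices: (7,2) (19,0) (19,10) (18.5,25.5) (13,35) (8.5,34)
edge 0: (7,2)→(19,0)  cross = 7·0 − 19·2 = -38.0000; (r_i+r_j)·cross = 26·-38.0000 = -988.0000
edge 1: (19,0)→(19,10)  cross = 19·10 − 19·0 = 190.0000; (r_i+r_j)·cross = 38·190.0000 = 7220.0000
edge 2: (19,10)→(18.5,25.5)  cross = 19·25.5 − 18.5·10 = 299.5000; (r_i+r_j)·cross = 37.5·299.5000 = 11231.2500
edge 3: (18.5,25.5)→(13,35)  cross = 18.5·35 − 13·25.5 = 316.0000; (r_i+r_j)·cross = 31.5·316.0000 = 9954.0000
edge 4: (13,35)→(8.5,34)  cross = 13·34 − 8.5·35 = 144.5000; (r_i+r_j)·cross = 21.5·144.5000 = 3106.7500
edge 5: (8.5,34)→(7,2)  cross = 8.5·2 − 7·34 = -221.0000; (r_i+r_j)·cross = 15.5·-221.0000 = -3425.5000
Σcross = 691.0000 → A = |Σcross|/2 = 345.5000 mm²
Σ(r_i+r_j)·cross = 27098.5000 → first moment M = |Σ|/6 = 4516.4167
R_c = M/A = 4516.4167/345.5000 = 13.0721 mm
θ = 169° = 2.949606 rad
V = θ·R_c·A = 2.949606·13.0721·345.5000 = 13321.652 mm³

Volume = 13321.652 mm³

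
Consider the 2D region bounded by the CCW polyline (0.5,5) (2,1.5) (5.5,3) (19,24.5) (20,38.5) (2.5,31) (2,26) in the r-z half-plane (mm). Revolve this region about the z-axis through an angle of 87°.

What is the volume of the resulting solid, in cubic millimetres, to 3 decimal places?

Profile (r,z), 7 vertices: (0.5,5) (2,1.5) (5.5,3) (19,24.5) (20,38.5) (2.5,31) (2,26)
edge 0: (0.5,5)→(2,1.5)  cross = 0.5·1.5 − 2·5 = -9.2500; (r_i+r_j)·cross = 2.5·-9.2500 = -23.1250
edge 1: (2,1.5)→(5.5,3)  cross = 2·3 − 5.5·1.5 = -2.2500; (r_i+r_j)·cross = 7.5·-2.2500 = -16.8750
edge 2: (5.5,3)→(19,24.5)  cross = 5.5·24.5 − 19·3 = 77.7500; (r_i+r_j)·cross = 24.5·77.7500 = 1904.8750
edge 3: (19,24.5)→(20,38.5)  cross = 19·38.5 − 20·24.5 = 241.5000; (r_i+r_j)·cross = 39·241.5000 = 9418.5000
edge 4: (20,38.5)→(2.5,31)  cross = 20·31 − 2.5·38.5 = 523.7500; (r_i+r_j)·cross = 22.5·523.7500 = 11784.3750
edge 5: (2.5,31)→(2,26)  cross = 2.5·26 − 2·31 = 3.0000; (r_i+r_j)·cross = 4.5·3.0000 = 13.5000
edge 6: (2,26)→(0.5,5)  cross = 2·5 − 0.5·26 = -3.0000; (r_i+r_j)·cross = 2.5·-3.0000 = -7.5000
Σcross = 831.5000 → A = |Σcross|/2 = 415.7500 mm²
Σ(r_i+r_j)·cross = 23073.7500 → first moment M = |Σ|/6 = 3845.6250
R_c = M/A = 3845.6250/415.7500 = 9.2498 mm
θ = 87° = 1.518436 rad
V = θ·R_c·A = 1.518436·9.2498·415.7500 = 5839.337 mm³

Volume = 5839.337 mm³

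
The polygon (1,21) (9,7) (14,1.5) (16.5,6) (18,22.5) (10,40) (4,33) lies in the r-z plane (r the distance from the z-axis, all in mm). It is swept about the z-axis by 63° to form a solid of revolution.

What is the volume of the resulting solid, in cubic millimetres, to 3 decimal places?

Volume = 4328.729 mm³

Profile (r,z), 7 vertices: (1,21) (9,7) (14,1.5) (16.5,6) (18,22.5) (10,40) (4,33)
edge 0: (1,21)→(9,7)  cross = 1·7 − 9·21 = -182.0000; (r_i+r_j)·cross = 10·-182.0000 = -1820.0000
edge 1: (9,7)→(14,1.5)  cross = 9·1.5 − 14·7 = -84.5000; (r_i+r_j)·cross = 23·-84.5000 = -1943.5000
edge 2: (14,1.5)→(16.5,6)  cross = 14·6 − 16.5·1.5 = 59.2500; (r_i+r_j)·cross = 30.5·59.2500 = 1807.1250
edge 3: (16.5,6)→(18,22.5)  cross = 16.5·22.5 − 18·6 = 263.2500; (r_i+r_j)·cross = 34.5·263.2500 = 9082.1250
edge 4: (18,22.5)→(10,40)  cross = 18·40 − 10·22.5 = 495.0000; (r_i+r_j)·cross = 28·495.0000 = 13860.0000
edge 5: (10,40)→(4,33)  cross = 10·33 − 4·40 = 170.0000; (r_i+r_j)·cross = 14·170.0000 = 2380.0000
edge 6: (4,33)→(1,21)  cross = 4·21 − 1·33 = 51.0000; (r_i+r_j)·cross = 5·51.0000 = 255.0000
Σcross = 772.0000 → A = |Σcross|/2 = 386.0000 mm²
Σ(r_i+r_j)·cross = 23620.7500 → first moment M = |Σ|/6 = 3936.7917
R_c = M/A = 3936.7917/386.0000 = 10.1989 mm
θ = 63° = 1.099557 rad
V = θ·R_c·A = 1.099557·10.1989·386.0000 = 4328.729 mm³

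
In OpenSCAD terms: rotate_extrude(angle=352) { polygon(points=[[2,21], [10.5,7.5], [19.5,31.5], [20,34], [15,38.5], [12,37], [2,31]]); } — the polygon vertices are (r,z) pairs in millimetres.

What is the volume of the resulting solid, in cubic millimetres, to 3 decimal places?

Volume = 20450.628 mm³

Profile (r,z), 7 vertices: (2,21) (10.5,7.5) (19.5,31.5) (20,34) (15,38.5) (12,37) (2,31)
edge 0: (2,21)→(10.5,7.5)  cross = 2·7.5 − 10.5·21 = -205.5000; (r_i+r_j)·cross = 12.5·-205.5000 = -2568.7500
edge 1: (10.5,7.5)→(19.5,31.5)  cross = 10.5·31.5 − 19.5·7.5 = 184.5000; (r_i+r_j)·cross = 30·184.5000 = 5535.0000
edge 2: (19.5,31.5)→(20,34)  cross = 19.5·34 − 20·31.5 = 33.0000; (r_i+r_j)·cross = 39.5·33.0000 = 1303.5000
edge 3: (20,34)→(15,38.5)  cross = 20·38.5 − 15·34 = 260.0000; (r_i+r_j)·cross = 35·260.0000 = 9100.0000
edge 4: (15,38.5)→(12,37)  cross = 15·37 − 12·38.5 = 93.0000; (r_i+r_j)·cross = 27·93.0000 = 2511.0000
edge 5: (12,37)→(2,31)  cross = 12·31 − 2·37 = 298.0000; (r_i+r_j)·cross = 14·298.0000 = 4172.0000
edge 6: (2,31)→(2,21)  cross = 2·21 − 2·31 = -20.0000; (r_i+r_j)·cross = 4·-20.0000 = -80.0000
Σcross = 643.0000 → A = |Σcross|/2 = 321.5000 mm²
Σ(r_i+r_j)·cross = 19972.7500 → first moment M = |Σ|/6 = 3328.7917
R_c = M/A = 3328.7917/321.5000 = 10.3539 mm
θ = 352° = 6.143559 rad
V = θ·R_c·A = 6.143559·10.3539·321.5000 = 20450.628 mm³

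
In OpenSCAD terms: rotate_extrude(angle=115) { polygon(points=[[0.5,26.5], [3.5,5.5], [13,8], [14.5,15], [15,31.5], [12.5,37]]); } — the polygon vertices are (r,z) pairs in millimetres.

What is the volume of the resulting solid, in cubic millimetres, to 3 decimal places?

Volume = 5496.689 mm³

Profile (r,z), 6 vertices: (0.5,26.5) (3.5,5.5) (13,8) (14.5,15) (15,31.5) (12.5,37)
edge 0: (0.5,26.5)→(3.5,5.5)  cross = 0.5·5.5 − 3.5·26.5 = -90.0000; (r_i+r_j)·cross = 4·-90.0000 = -360.0000
edge 1: (3.5,5.5)→(13,8)  cross = 3.5·8 − 13·5.5 = -43.5000; (r_i+r_j)·cross = 16.5·-43.5000 = -717.7500
edge 2: (13,8)→(14.5,15)  cross = 13·15 − 14.5·8 = 79.0000; (r_i+r_j)·cross = 27.5·79.0000 = 2172.5000
edge 3: (14.5,15)→(15,31.5)  cross = 14.5·31.5 − 15·15 = 231.7500; (r_i+r_j)·cross = 29.5·231.7500 = 6836.6250
edge 4: (15,31.5)→(12.5,37)  cross = 15·37 − 12.5·31.5 = 161.2500; (r_i+r_j)·cross = 27.5·161.2500 = 4434.3750
edge 5: (12.5,37)→(0.5,26.5)  cross = 12.5·26.5 − 0.5·37 = 312.7500; (r_i+r_j)·cross = 13·312.7500 = 4065.7500
Σcross = 651.2500 → A = |Σcross|/2 = 325.6250 mm²
Σ(r_i+r_j)·cross = 16431.5000 → first moment M = |Σ|/6 = 2738.5833
R_c = M/A = 2738.5833/325.6250 = 8.4102 mm
θ = 115° = 2.007129 rad
V = θ·R_c·A = 2.007129·8.4102·325.6250 = 5496.689 mm³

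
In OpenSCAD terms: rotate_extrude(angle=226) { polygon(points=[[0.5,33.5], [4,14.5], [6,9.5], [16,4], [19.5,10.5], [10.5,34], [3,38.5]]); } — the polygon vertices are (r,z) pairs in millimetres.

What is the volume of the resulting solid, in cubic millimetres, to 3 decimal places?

Profile (r,z), 7 vertices: (0.5,33.5) (4,14.5) (6,9.5) (16,4) (19.5,10.5) (10.5,34) (3,38.5)
edge 0: (0.5,33.5)→(4,14.5)  cross = 0.5·14.5 − 4·33.5 = -126.7500; (r_i+r_j)·cross = 4.5·-126.7500 = -570.3750
edge 1: (4,14.5)→(6,9.5)  cross = 4·9.5 − 6·14.5 = -49.0000; (r_i+r_j)·cross = 10·-49.0000 = -490.0000
edge 2: (6,9.5)→(16,4)  cross = 6·4 − 16·9.5 = -128.0000; (r_i+r_j)·cross = 22·-128.0000 = -2816.0000
edge 3: (16,4)→(19.5,10.5)  cross = 16·10.5 − 19.5·4 = 90.0000; (r_i+r_j)·cross = 35.5·90.0000 = 3195.0000
edge 4: (19.5,10.5)→(10.5,34)  cross = 19.5·34 − 10.5·10.5 = 552.7500; (r_i+r_j)·cross = 30·552.7500 = 16582.5000
edge 5: (10.5,34)→(3,38.5)  cross = 10.5·38.5 − 3·34 = 302.2500; (r_i+r_j)·cross = 13.5·302.2500 = 4080.3750
edge 6: (3,38.5)→(0.5,33.5)  cross = 3·33.5 − 0.5·38.5 = 81.2500; (r_i+r_j)·cross = 3.5·81.2500 = 284.3750
Σcross = 722.5000 → A = |Σcross|/2 = 361.2500 mm²
Σ(r_i+r_j)·cross = 20265.8750 → first moment M = |Σ|/6 = 3377.6458
R_c = M/A = 3377.6458/361.2500 = 9.3499 mm
θ = 226° = 3.944444 rad
V = θ·R_c·A = 3.944444·9.3499·361.2500 = 13322.935 mm³

Volume = 13322.935 mm³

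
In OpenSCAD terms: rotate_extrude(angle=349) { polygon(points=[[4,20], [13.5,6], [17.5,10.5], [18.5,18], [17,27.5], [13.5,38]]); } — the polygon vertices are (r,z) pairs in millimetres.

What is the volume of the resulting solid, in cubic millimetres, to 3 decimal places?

Volume = 19109.868 mm³

Profile (r,z), 6 vertices: (4,20) (13.5,6) (17.5,10.5) (18.5,18) (17,27.5) (13.5,38)
edge 0: (4,20)→(13.5,6)  cross = 4·6 − 13.5·20 = -246.0000; (r_i+r_j)·cross = 17.5·-246.0000 = -4305.0000
edge 1: (13.5,6)→(17.5,10.5)  cross = 13.5·10.5 − 17.5·6 = 36.7500; (r_i+r_j)·cross = 31·36.7500 = 1139.2500
edge 2: (17.5,10.5)→(18.5,18)  cross = 17.5·18 − 18.5·10.5 = 120.7500; (r_i+r_j)·cross = 36·120.7500 = 4347.0000
edge 3: (18.5,18)→(17,27.5)  cross = 18.5·27.5 − 17·18 = 202.7500; (r_i+r_j)·cross = 35.5·202.7500 = 7197.6250
edge 4: (17,27.5)→(13.5,38)  cross = 17·38 − 13.5·27.5 = 274.7500; (r_i+r_j)·cross = 30.5·274.7500 = 8379.8750
edge 5: (13.5,38)→(4,20)  cross = 13.5·20 − 4·38 = 118.0000; (r_i+r_j)·cross = 17.5·118.0000 = 2065.0000
Σcross = 507.0000 → A = |Σcross|/2 = 253.5000 mm²
Σ(r_i+r_j)·cross = 18823.7500 → first moment M = |Σ|/6 = 3137.2917
R_c = M/A = 3137.2917/253.5000 = 12.3759 mm
θ = 349° = 6.091199 rad
V = θ·R_c·A = 6.091199·12.3759·253.5000 = 19109.868 mm³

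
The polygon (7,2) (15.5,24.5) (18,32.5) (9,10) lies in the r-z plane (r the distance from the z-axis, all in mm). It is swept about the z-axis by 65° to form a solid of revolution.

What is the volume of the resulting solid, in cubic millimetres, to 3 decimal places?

Profile (r,z), 4 vertices: (7,2) (15.5,24.5) (18,32.5) (9,10)
edge 0: (7,2)→(15.5,24.5)  cross = 7·24.5 − 15.5·2 = 140.5000; (r_i+r_j)·cross = 22.5·140.5000 = 3161.2500
edge 1: (15.5,24.5)→(18,32.5)  cross = 15.5·32.5 − 18·24.5 = 62.7500; (r_i+r_j)·cross = 33.5·62.7500 = 2102.1250
edge 2: (18,32.5)→(9,10)  cross = 18·10 − 9·32.5 = -112.5000; (r_i+r_j)·cross = 27·-112.5000 = -3037.5000
edge 3: (9,10)→(7,2)  cross = 9·2 − 7·10 = -52.0000; (r_i+r_j)·cross = 16·-52.0000 = -832.0000
Σcross = 38.7500 → A = |Σcross|/2 = 19.3750 mm²
Σ(r_i+r_j)·cross = 1393.8750 → first moment M = |Σ|/6 = 232.3125
R_c = M/A = 232.3125/19.3750 = 11.9903 mm
θ = 65° = 1.134464 rad
V = θ·R_c·A = 1.134464·11.9903·19.3750 = 263.550 mm³

Volume = 263.550 mm³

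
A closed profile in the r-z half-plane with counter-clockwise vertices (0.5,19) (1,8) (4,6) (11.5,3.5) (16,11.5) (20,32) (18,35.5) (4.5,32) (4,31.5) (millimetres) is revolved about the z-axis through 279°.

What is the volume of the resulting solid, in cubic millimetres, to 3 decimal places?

Profile (r,z), 9 vertices: (0.5,19) (1,8) (4,6) (11.5,3.5) (16,11.5) (20,32) (18,35.5) (4.5,32) (4,31.5)
edge 0: (0.5,19)→(1,8)  cross = 0.5·8 − 1·19 = -15.0000; (r_i+r_j)·cross = 1.5·-15.0000 = -22.5000
edge 1: (1,8)→(4,6)  cross = 1·6 − 4·8 = -26.0000; (r_i+r_j)·cross = 5·-26.0000 = -130.0000
edge 2: (4,6)→(11.5,3.5)  cross = 4·3.5 − 11.5·6 = -55.0000; (r_i+r_j)·cross = 15.5·-55.0000 = -852.5000
edge 3: (11.5,3.5)→(16,11.5)  cross = 11.5·11.5 − 16·3.5 = 76.2500; (r_i+r_j)·cross = 27.5·76.2500 = 2096.8750
edge 4: (16,11.5)→(20,32)  cross = 16·32 − 20·11.5 = 282.0000; (r_i+r_j)·cross = 36·282.0000 = 10152.0000
edge 5: (20,32)→(18,35.5)  cross = 20·35.5 − 18·32 = 134.0000; (r_i+r_j)·cross = 38·134.0000 = 5092.0000
edge 6: (18,35.5)→(4.5,32)  cross = 18·32 − 4.5·35.5 = 416.2500; (r_i+r_j)·cross = 22.5·416.2500 = 9365.6250
edge 7: (4.5,32)→(4,31.5)  cross = 4.5·31.5 − 4·32 = 13.7500; (r_i+r_j)·cross = 8.5·13.7500 = 116.8750
edge 8: (4,31.5)→(0.5,19)  cross = 4·19 − 0.5·31.5 = 60.2500; (r_i+r_j)·cross = 4.5·60.2500 = 271.1250
Σcross = 886.5000 → A = |Σcross|/2 = 443.2500 mm²
Σ(r_i+r_j)·cross = 26089.5000 → first moment M = |Σ|/6 = 4348.2500
R_c = M/A = 4348.2500/443.2500 = 9.8099 mm
θ = 279° = 4.869469 rad
V = θ·R_c·A = 4.869469·9.8099·443.2500 = 21173.667 mm³

Volume = 21173.667 mm³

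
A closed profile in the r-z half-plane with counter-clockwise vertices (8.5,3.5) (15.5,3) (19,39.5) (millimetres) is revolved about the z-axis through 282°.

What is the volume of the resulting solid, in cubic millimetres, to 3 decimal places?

Volume = 9074.006 mm³

Profile (r,z), 3 vertices: (8.5,3.5) (15.5,3) (19,39.5)
edge 0: (8.5,3.5)→(15.5,3)  cross = 8.5·3 − 15.5·3.5 = -28.7500; (r_i+r_j)·cross = 24·-28.7500 = -690.0000
edge 1: (15.5,3)→(19,39.5)  cross = 15.5·39.5 − 19·3 = 555.2500; (r_i+r_j)·cross = 34.5·555.2500 = 19156.1250
edge 2: (19,39.5)→(8.5,3.5)  cross = 19·3.5 − 8.5·39.5 = -269.2500; (r_i+r_j)·cross = 27.5·-269.2500 = -7404.3750
Σcross = 257.2500 → A = |Σcross|/2 = 128.6250 mm²
Σ(r_i+r_j)·cross = 11061.7500 → first moment M = |Σ|/6 = 1843.6250
R_c = M/A = 1843.6250/128.6250 = 14.3333 mm
θ = 282° = 4.921828 rad
V = θ·R_c·A = 4.921828·14.3333·128.6250 = 9074.006 mm³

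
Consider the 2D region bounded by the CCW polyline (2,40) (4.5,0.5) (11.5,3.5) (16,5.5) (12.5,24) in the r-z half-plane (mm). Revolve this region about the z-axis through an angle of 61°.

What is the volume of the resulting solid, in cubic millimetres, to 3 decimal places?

Volume = 2614.516 mm³

Profile (r,z), 5 vertices: (2,40) (4.5,0.5) (11.5,3.5) (16,5.5) (12.5,24)
edge 0: (2,40)→(4.5,0.5)  cross = 2·0.5 − 4.5·40 = -179.0000; (r_i+r_j)·cross = 6.5·-179.0000 = -1163.5000
edge 1: (4.5,0.5)→(11.5,3.5)  cross = 4.5·3.5 − 11.5·0.5 = 10.0000; (r_i+r_j)·cross = 16·10.0000 = 160.0000
edge 2: (11.5,3.5)→(16,5.5)  cross = 11.5·5.5 − 16·3.5 = 7.2500; (r_i+r_j)·cross = 27.5·7.2500 = 199.3750
edge 3: (16,5.5)→(12.5,24)  cross = 16·24 − 12.5·5.5 = 315.2500; (r_i+r_j)·cross = 28.5·315.2500 = 8984.6250
edge 4: (12.5,24)→(2,40)  cross = 12.5·40 − 2·24 = 452.0000; (r_i+r_j)·cross = 14.5·452.0000 = 6554.0000
Σcross = 605.5000 → A = |Σcross|/2 = 302.7500 mm²
Σ(r_i+r_j)·cross = 14734.5000 → first moment M = |Σ|/6 = 2455.7500
R_c = M/A = 2455.7500/302.7500 = 8.1115 mm
θ = 61° = 1.064651 rad
V = θ·R_c·A = 1.064651·8.1115·302.7500 = 2614.516 mm³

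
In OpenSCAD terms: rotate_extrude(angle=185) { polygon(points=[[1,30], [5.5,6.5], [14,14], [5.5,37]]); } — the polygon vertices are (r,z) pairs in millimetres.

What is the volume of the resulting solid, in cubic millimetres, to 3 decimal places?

Volume = 4374.162 mm³

Profile (r,z), 4 vertices: (1,30) (5.5,6.5) (14,14) (5.5,37)
edge 0: (1,30)→(5.5,6.5)  cross = 1·6.5 − 5.5·30 = -158.5000; (r_i+r_j)·cross = 6.5·-158.5000 = -1030.2500
edge 1: (5.5,6.5)→(14,14)  cross = 5.5·14 − 14·6.5 = -14.0000; (r_i+r_j)·cross = 19.5·-14.0000 = -273.0000
edge 2: (14,14)→(5.5,37)  cross = 14·37 − 5.5·14 = 441.0000; (r_i+r_j)·cross = 19.5·441.0000 = 8599.5000
edge 3: (5.5,37)→(1,30)  cross = 5.5·30 − 1·37 = 128.0000; (r_i+r_j)·cross = 6.5·128.0000 = 832.0000
Σcross = 396.5000 → A = |Σcross|/2 = 198.2500 mm²
Σ(r_i+r_j)·cross = 8128.2500 → first moment M = |Σ|/6 = 1354.7083
R_c = M/A = 1354.7083/198.2500 = 6.8333 mm
θ = 185° = 3.228859 rad
V = θ·R_c·A = 3.228859·6.8333·198.2500 = 4374.162 mm³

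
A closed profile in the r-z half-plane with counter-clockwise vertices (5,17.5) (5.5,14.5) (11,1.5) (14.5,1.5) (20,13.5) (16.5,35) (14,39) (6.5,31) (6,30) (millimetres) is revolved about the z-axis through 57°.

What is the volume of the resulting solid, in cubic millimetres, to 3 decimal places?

Volume = 4685.457 mm³

Profile (r,z), 9 vertices: (5,17.5) (5.5,14.5) (11,1.5) (14.5,1.5) (20,13.5) (16.5,35) (14,39) (6.5,31) (6,30)
edge 0: (5,17.5)→(5.5,14.5)  cross = 5·14.5 − 5.5·17.5 = -23.7500; (r_i+r_j)·cross = 10.5·-23.7500 = -249.3750
edge 1: (5.5,14.5)→(11,1.5)  cross = 5.5·1.5 − 11·14.5 = -151.2500; (r_i+r_j)·cross = 16.5·-151.2500 = -2495.6250
edge 2: (11,1.5)→(14.5,1.5)  cross = 11·1.5 − 14.5·1.5 = -5.2500; (r_i+r_j)·cross = 25.5·-5.2500 = -133.8750
edge 3: (14.5,1.5)→(20,13.5)  cross = 14.5·13.5 − 20·1.5 = 165.7500; (r_i+r_j)·cross = 34.5·165.7500 = 5718.3750
edge 4: (20,13.5)→(16.5,35)  cross = 20·35 − 16.5·13.5 = 477.2500; (r_i+r_j)·cross = 36.5·477.2500 = 17419.6250
edge 5: (16.5,35)→(14,39)  cross = 16.5·39 − 14·35 = 153.5000; (r_i+r_j)·cross = 30.5·153.5000 = 4681.7500
edge 6: (14,39)→(6.5,31)  cross = 14·31 − 6.5·39 = 180.5000; (r_i+r_j)·cross = 20.5·180.5000 = 3700.2500
edge 7: (6.5,31)→(6,30)  cross = 6.5·30 − 6·31 = 9.0000; (r_i+r_j)·cross = 12.5·9.0000 = 112.5000
edge 8: (6,30)→(5,17.5)  cross = 6·17.5 − 5·30 = -45.0000; (r_i+r_j)·cross = 11·-45.0000 = -495.0000
Σcross = 760.7500 → A = |Σcross|/2 = 380.3750 mm²
Σ(r_i+r_j)·cross = 28258.6250 → first moment M = |Σ|/6 = 4709.7708
R_c = M/A = 4709.7708/380.3750 = 12.3819 mm
θ = 57° = 0.994838 rad
V = θ·R_c·A = 0.994838·12.3819·380.3750 = 4685.457 mm³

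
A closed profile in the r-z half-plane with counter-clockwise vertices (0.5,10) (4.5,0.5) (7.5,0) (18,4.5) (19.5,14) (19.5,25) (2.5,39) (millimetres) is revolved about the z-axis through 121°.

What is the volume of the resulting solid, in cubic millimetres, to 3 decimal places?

Volume = 10731.446 mm³

Profile (r,z), 7 vertices: (0.5,10) (4.5,0.5) (7.5,0) (18,4.5) (19.5,14) (19.5,25) (2.5,39)
edge 0: (0.5,10)→(4.5,0.5)  cross = 0.5·0.5 − 4.5·10 = -44.7500; (r_i+r_j)·cross = 5·-44.7500 = -223.7500
edge 1: (4.5,0.5)→(7.5,0)  cross = 4.5·0 − 7.5·0.5 = -3.7500; (r_i+r_j)·cross = 12·-3.7500 = -45.0000
edge 2: (7.5,0)→(18,4.5)  cross = 7.5·4.5 − 18·0 = 33.7500; (r_i+r_j)·cross = 25.5·33.7500 = 860.6250
edge 3: (18,4.5)→(19.5,14)  cross = 18·14 − 19.5·4.5 = 164.2500; (r_i+r_j)·cross = 37.5·164.2500 = 6159.3750
edge 4: (19.5,14)→(19.5,25)  cross = 19.5·25 − 19.5·14 = 214.5000; (r_i+r_j)·cross = 39·214.5000 = 8365.5000
edge 5: (19.5,25)→(2.5,39)  cross = 19.5·39 − 2.5·25 = 698.0000; (r_i+r_j)·cross = 22·698.0000 = 15356.0000
edge 6: (2.5,39)→(0.5,10)  cross = 2.5·10 − 0.5·39 = 5.5000; (r_i+r_j)·cross = 3·5.5000 = 16.5000
Σcross = 1067.5000 → A = |Σcross|/2 = 533.7500 mm²
Σ(r_i+r_j)·cross = 30489.2500 → first moment M = |Σ|/6 = 5081.5417
R_c = M/A = 5081.5417/533.7500 = 9.5205 mm
θ = 121° = 2.111848 rad
V = θ·R_c·A = 2.111848·9.5205·533.7500 = 10731.446 mm³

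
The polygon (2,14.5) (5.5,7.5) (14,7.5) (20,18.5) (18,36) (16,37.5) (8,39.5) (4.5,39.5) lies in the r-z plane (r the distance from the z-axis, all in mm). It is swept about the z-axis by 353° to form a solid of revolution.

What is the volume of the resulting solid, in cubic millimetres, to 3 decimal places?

Volume = 30451.830 mm³

Profile (r,z), 8 vertices: (2,14.5) (5.5,7.5) (14,7.5) (20,18.5) (18,36) (16,37.5) (8,39.5) (4.5,39.5)
edge 0: (2,14.5)→(5.5,7.5)  cross = 2·7.5 − 5.5·14.5 = -64.7500; (r_i+r_j)·cross = 7.5·-64.7500 = -485.6250
edge 1: (5.5,7.5)→(14,7.5)  cross = 5.5·7.5 − 14·7.5 = -63.7500; (r_i+r_j)·cross = 19.5·-63.7500 = -1243.1250
edge 2: (14,7.5)→(20,18.5)  cross = 14·18.5 − 20·7.5 = 109.0000; (r_i+r_j)·cross = 34·109.0000 = 3706.0000
edge 3: (20,18.5)→(18,36)  cross = 20·36 − 18·18.5 = 387.0000; (r_i+r_j)·cross = 38·387.0000 = 14706.0000
edge 4: (18,36)→(16,37.5)  cross = 18·37.5 − 16·36 = 99.0000; (r_i+r_j)·cross = 34·99.0000 = 3366.0000
edge 5: (16,37.5)→(8,39.5)  cross = 16·39.5 − 8·37.5 = 332.0000; (r_i+r_j)·cross = 24·332.0000 = 7968.0000
edge 6: (8,39.5)→(4.5,39.5)  cross = 8·39.5 − 4.5·39.5 = 138.2500; (r_i+r_j)·cross = 12.5·138.2500 = 1728.1250
edge 7: (4.5,39.5)→(2,14.5)  cross = 4.5·14.5 − 2·39.5 = -13.7500; (r_i+r_j)·cross = 6.5·-13.7500 = -89.3750
Σcross = 923.0000 → A = |Σcross|/2 = 461.5000 mm²
Σ(r_i+r_j)·cross = 29656.0000 → first moment M = |Σ|/6 = 4942.6667
R_c = M/A = 4942.6667/461.5000 = 10.7100 mm
θ = 353° = 6.161012 rad
V = θ·R_c·A = 6.161012·10.7100·461.5000 = 30451.830 mm³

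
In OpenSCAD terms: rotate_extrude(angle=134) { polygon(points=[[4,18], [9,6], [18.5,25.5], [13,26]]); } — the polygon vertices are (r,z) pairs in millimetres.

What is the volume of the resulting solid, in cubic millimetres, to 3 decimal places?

Volume = 3268.001 mm³

Profile (r,z), 4 vertices: (4,18) (9,6) (18.5,25.5) (13,26)
edge 0: (4,18)→(9,6)  cross = 4·6 − 9·18 = -138.0000; (r_i+r_j)·cross = 13·-138.0000 = -1794.0000
edge 1: (9,6)→(18.5,25.5)  cross = 9·25.5 − 18.5·6 = 118.5000; (r_i+r_j)·cross = 27.5·118.5000 = 3258.7500
edge 2: (18.5,25.5)→(13,26)  cross = 18.5·26 − 13·25.5 = 149.5000; (r_i+r_j)·cross = 31.5·149.5000 = 4709.2500
edge 3: (13,26)→(4,18)  cross = 13·18 − 4·26 = 130.0000; (r_i+r_j)·cross = 17·130.0000 = 2210.0000
Σcross = 260.0000 → A = |Σcross|/2 = 130.0000 mm²
Σ(r_i+r_j)·cross = 8384.0000 → first moment M = |Σ|/6 = 1397.3333
R_c = M/A = 1397.3333/130.0000 = 10.7487 mm
θ = 134° = 2.338741 rad
V = θ·R_c·A = 2.338741·10.7487·130.0000 = 3268.001 mm³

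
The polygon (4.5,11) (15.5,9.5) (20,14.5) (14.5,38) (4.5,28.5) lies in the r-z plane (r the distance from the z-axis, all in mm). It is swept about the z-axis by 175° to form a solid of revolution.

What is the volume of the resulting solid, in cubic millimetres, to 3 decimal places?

Profile (r,z), 5 vertices: (4.5,11) (15.5,9.5) (20,14.5) (14.5,38) (4.5,28.5)
edge 0: (4.5,11)→(15.5,9.5)  cross = 4.5·9.5 − 15.5·11 = -127.7500; (r_i+r_j)·cross = 20·-127.7500 = -2555.0000
edge 1: (15.5,9.5)→(20,14.5)  cross = 15.5·14.5 − 20·9.5 = 34.7500; (r_i+r_j)·cross = 35.5·34.7500 = 1233.6250
edge 2: (20,14.5)→(14.5,38)  cross = 20·38 − 14.5·14.5 = 549.7500; (r_i+r_j)·cross = 34.5·549.7500 = 18966.3750
edge 3: (14.5,38)→(4.5,28.5)  cross = 14.5·28.5 − 4.5·38 = 242.2500; (r_i+r_j)·cross = 19·242.2500 = 4602.7500
edge 4: (4.5,28.5)→(4.5,11)  cross = 4.5·11 − 4.5·28.5 = -78.7500; (r_i+r_j)·cross = 9·-78.7500 = -708.7500
Σcross = 620.2500 → A = |Σcross|/2 = 310.1250 mm²
Σ(r_i+r_j)·cross = 21539.0000 → first moment M = |Σ|/6 = 3589.8333
R_c = M/A = 3589.8333/310.1250 = 11.5754 mm
θ = 175° = 3.054326 rad
V = θ·R_c·A = 3.054326·11.5754·310.1250 = 10964.522 mm³

Volume = 10964.522 mm³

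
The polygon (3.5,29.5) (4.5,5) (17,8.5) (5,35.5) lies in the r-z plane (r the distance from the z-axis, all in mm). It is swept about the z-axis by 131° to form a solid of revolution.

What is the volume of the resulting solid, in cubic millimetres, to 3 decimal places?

Volume = 4044.037 mm³

Profile (r,z), 4 vertices: (3.5,29.5) (4.5,5) (17,8.5) (5,35.5)
edge 0: (3.5,29.5)→(4.5,5)  cross = 3.5·5 − 4.5·29.5 = -115.2500; (r_i+r_j)·cross = 8·-115.2500 = -922.0000
edge 1: (4.5,5)→(17,8.5)  cross = 4.5·8.5 − 17·5 = -46.7500; (r_i+r_j)·cross = 21.5·-46.7500 = -1005.1250
edge 2: (17,8.5)→(5,35.5)  cross = 17·35.5 − 5·8.5 = 561.0000; (r_i+r_j)·cross = 22·561.0000 = 12342.0000
edge 3: (5,35.5)→(3.5,29.5)  cross = 5·29.5 − 3.5·35.5 = 23.2500; (r_i+r_j)·cross = 8.5·23.2500 = 197.6250
Σcross = 422.2500 → A = |Σcross|/2 = 211.1250 mm²
Σ(r_i+r_j)·cross = 10612.5000 → first moment M = |Σ|/6 = 1768.7500
R_c = M/A = 1768.7500/211.1250 = 8.3777 mm
θ = 131° = 2.286381 rad
V = θ·R_c·A = 2.286381·8.3777·211.1250 = 4044.037 mm³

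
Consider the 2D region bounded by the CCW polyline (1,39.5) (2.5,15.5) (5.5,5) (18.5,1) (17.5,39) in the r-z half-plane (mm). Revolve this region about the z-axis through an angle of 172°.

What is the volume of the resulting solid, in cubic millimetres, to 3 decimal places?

Volume = 17235.915 mm³

Profile (r,z), 5 vertices: (1,39.5) (2.5,15.5) (5.5,5) (18.5,1) (17.5,39)
edge 0: (1,39.5)→(2.5,15.5)  cross = 1·15.5 − 2.5·39.5 = -83.2500; (r_i+r_j)·cross = 3.5·-83.2500 = -291.3750
edge 1: (2.5,15.5)→(5.5,5)  cross = 2.5·5 − 5.5·15.5 = -72.7500; (r_i+r_j)·cross = 8·-72.7500 = -582.0000
edge 2: (5.5,5)→(18.5,1)  cross = 5.5·1 − 18.5·5 = -87.0000; (r_i+r_j)·cross = 24·-87.0000 = -2088.0000
edge 3: (18.5,1)→(17.5,39)  cross = 18.5·39 − 17.5·1 = 704.0000; (r_i+r_j)·cross = 36·704.0000 = 25344.0000
edge 4: (17.5,39)→(1,39.5)  cross = 17.5·39.5 − 1·39 = 652.2500; (r_i+r_j)·cross = 18.5·652.2500 = 12066.6250
Σcross = 1113.2500 → A = |Σcross|/2 = 556.6250 mm²
Σ(r_i+r_j)·cross = 34449.2500 → first moment M = |Σ|/6 = 5741.5417
R_c = M/A = 5741.5417/556.6250 = 10.3149 mm
θ = 172° = 3.001966 rad
V = θ·R_c·A = 3.001966·10.3149·556.6250 = 17235.915 mm³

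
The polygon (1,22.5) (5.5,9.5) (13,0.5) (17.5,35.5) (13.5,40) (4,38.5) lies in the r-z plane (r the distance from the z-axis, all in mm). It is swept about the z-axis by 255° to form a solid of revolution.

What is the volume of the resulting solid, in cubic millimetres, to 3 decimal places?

Profile (r,z), 6 vertices: (1,22.5) (5.5,9.5) (13,0.5) (17.5,35.5) (13.5,40) (4,38.5)
edge 0: (1,22.5)→(5.5,9.5)  cross = 1·9.5 − 5.5·22.5 = -114.2500; (r_i+r_j)·cross = 6.5·-114.2500 = -742.6250
edge 1: (5.5,9.5)→(13,0.5)  cross = 5.5·0.5 − 13·9.5 = -120.7500; (r_i+r_j)·cross = 18.5·-120.7500 = -2233.8750
edge 2: (13,0.5)→(17.5,35.5)  cross = 13·35.5 − 17.5·0.5 = 452.7500; (r_i+r_j)·cross = 30.5·452.7500 = 13808.8750
edge 3: (17.5,35.5)→(13.5,40)  cross = 17.5·40 − 13.5·35.5 = 220.7500; (r_i+r_j)·cross = 31·220.7500 = 6843.2500
edge 4: (13.5,40)→(4,38.5)  cross = 13.5·38.5 − 4·40 = 359.7500; (r_i+r_j)·cross = 17.5·359.7500 = 6295.6250
edge 5: (4,38.5)→(1,22.5)  cross = 4·22.5 − 1·38.5 = 51.5000; (r_i+r_j)·cross = 5·51.5000 = 257.5000
Σcross = 849.7500 → A = |Σcross|/2 = 424.8750 mm²
Σ(r_i+r_j)·cross = 24228.7500 → first moment M = |Σ|/6 = 4038.1250
R_c = M/A = 4038.1250/424.8750 = 9.5043 mm
θ = 255° = 4.450590 rad
V = θ·R_c·A = 4.450590·9.5043·424.8750 = 17972.037 mm³

Volume = 17972.037 mm³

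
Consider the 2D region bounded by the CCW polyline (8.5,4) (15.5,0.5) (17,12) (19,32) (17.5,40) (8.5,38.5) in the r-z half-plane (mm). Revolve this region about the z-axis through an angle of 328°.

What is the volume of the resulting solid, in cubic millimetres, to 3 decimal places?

Profile (r,z), 6 vertices: (8.5,4) (15.5,0.5) (17,12) (19,32) (17.5,40) (8.5,38.5)
edge 0: (8.5,4)→(15.5,0.5)  cross = 8.5·0.5 − 15.5·4 = -57.7500; (r_i+r_j)·cross = 24·-57.7500 = -1386.0000
edge 1: (15.5,0.5)→(17,12)  cross = 15.5·12 − 17·0.5 = 177.5000; (r_i+r_j)·cross = 32.5·177.5000 = 5768.7500
edge 2: (17,12)→(19,32)  cross = 17·32 − 19·12 = 316.0000; (r_i+r_j)·cross = 36·316.0000 = 11376.0000
edge 3: (19,32)→(17.5,40)  cross = 19·40 − 17.5·32 = 200.0000; (r_i+r_j)·cross = 36.5·200.0000 = 7300.0000
edge 4: (17.5,40)→(8.5,38.5)  cross = 17.5·38.5 − 8.5·40 = 333.7500; (r_i+r_j)·cross = 26·333.7500 = 8677.5000
edge 5: (8.5,38.5)→(8.5,4)  cross = 8.5·4 − 8.5·38.5 = -293.2500; (r_i+r_j)·cross = 17·-293.2500 = -4985.2500
Σcross = 676.2500 → A = |Σcross|/2 = 338.1250 mm²
Σ(r_i+r_j)·cross = 26751.0000 → first moment M = |Σ|/6 = 4458.5000
R_c = M/A = 4458.5000/338.1250 = 13.1860 mm
θ = 328° = 5.724680 rad
V = θ·R_c·A = 5.724680·13.1860·338.1250 = 25523.486 mm³

Volume = 25523.486 mm³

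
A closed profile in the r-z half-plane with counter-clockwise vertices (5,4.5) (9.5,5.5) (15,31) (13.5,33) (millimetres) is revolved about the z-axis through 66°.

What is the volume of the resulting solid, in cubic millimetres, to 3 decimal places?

Profile (r,z), 4 vertices: (5,4.5) (9.5,5.5) (15,31) (13.5,33)
edge 0: (5,4.5)→(9.5,5.5)  cross = 5·5.5 − 9.5·4.5 = -15.2500; (r_i+r_j)·cross = 14.5·-15.2500 = -221.1250
edge 1: (9.5,5.5)→(15,31)  cross = 9.5·31 − 15·5.5 = 212.0000; (r_i+r_j)·cross = 24.5·212.0000 = 5194.0000
edge 2: (15,31)→(13.5,33)  cross = 15·33 − 13.5·31 = 76.5000; (r_i+r_j)·cross = 28.5·76.5000 = 2180.2500
edge 3: (13.5,33)→(5,4.5)  cross = 13.5·4.5 − 5·33 = -104.2500; (r_i+r_j)·cross = 18.5·-104.2500 = -1928.6250
Σcross = 169.0000 → A = |Σcross|/2 = 84.5000 mm²
Σ(r_i+r_j)·cross = 5224.5000 → first moment M = |Σ|/6 = 870.7500
R_c = M/A = 870.7500/84.5000 = 10.3047 mm
θ = 66° = 1.151917 rad
V = θ·R_c·A = 1.151917·10.3047·84.5000 = 1003.032 mm³

Volume = 1003.032 mm³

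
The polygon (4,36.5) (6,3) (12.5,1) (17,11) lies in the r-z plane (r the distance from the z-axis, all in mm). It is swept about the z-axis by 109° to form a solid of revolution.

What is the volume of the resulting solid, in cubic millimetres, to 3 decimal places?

Profile (r,z), 4 vertices: (4,36.5) (6,3) (12.5,1) (17,11)
edge 0: (4,36.5)→(6,3)  cross = 4·3 − 6·36.5 = -207.0000; (r_i+r_j)·cross = 10·-207.0000 = -2070.0000
edge 1: (6,3)→(12.5,1)  cross = 6·1 − 12.5·3 = -31.5000; (r_i+r_j)·cross = 18.5·-31.5000 = -582.7500
edge 2: (12.5,1)→(17,11)  cross = 12.5·11 − 17·1 = 120.5000; (r_i+r_j)·cross = 29.5·120.5000 = 3554.7500
edge 3: (17,11)→(4,36.5)  cross = 17·36.5 − 4·11 = 576.5000; (r_i+r_j)·cross = 21·576.5000 = 12106.5000
Σcross = 458.5000 → A = |Σcross|/2 = 229.2500 mm²
Σ(r_i+r_j)·cross = 13008.5000 → first moment M = |Σ|/6 = 2168.0833
R_c = M/A = 2168.0833/229.2500 = 9.4573 mm
θ = 109° = 1.902409 rad
V = θ·R_c·A = 1.902409·9.4573·229.2500 = 4124.581 mm³

Volume = 4124.581 mm³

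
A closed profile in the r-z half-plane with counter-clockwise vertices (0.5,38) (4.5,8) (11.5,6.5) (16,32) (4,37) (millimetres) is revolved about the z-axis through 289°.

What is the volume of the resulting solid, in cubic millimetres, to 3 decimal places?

Profile (r,z), 5 vertices: (0.5,38) (4.5,8) (11.5,6.5) (16,32) (4,37)
edge 0: (0.5,38)→(4.5,8)  cross = 0.5·8 − 4.5·38 = -167.0000; (r_i+r_j)·cross = 5·-167.0000 = -835.0000
edge 1: (4.5,8)→(11.5,6.5)  cross = 4.5·6.5 − 11.5·8 = -62.7500; (r_i+r_j)·cross = 16·-62.7500 = -1004.0000
edge 2: (11.5,6.5)→(16,32)  cross = 11.5·32 − 16·6.5 = 264.0000; (r_i+r_j)·cross = 27.5·264.0000 = 7260.0000
edge 3: (16,32)→(4,37)  cross = 16·37 − 4·32 = 464.0000; (r_i+r_j)·cross = 20·464.0000 = 9280.0000
edge 4: (4,37)→(0.5,38)  cross = 4·38 − 0.5·37 = 133.5000; (r_i+r_j)·cross = 4.5·133.5000 = 600.7500
Σcross = 631.7500 → A = |Σcross|/2 = 315.8750 mm²
Σ(r_i+r_j)·cross = 15301.7500 → first moment M = |Σ|/6 = 2550.2917
R_c = M/A = 2550.2917/315.8750 = 8.0737 mm
θ = 289° = 5.044002 rad
V = θ·R_c·A = 5.044002·8.0737·315.8750 = 12863.675 mm³

Volume = 12863.675 mm³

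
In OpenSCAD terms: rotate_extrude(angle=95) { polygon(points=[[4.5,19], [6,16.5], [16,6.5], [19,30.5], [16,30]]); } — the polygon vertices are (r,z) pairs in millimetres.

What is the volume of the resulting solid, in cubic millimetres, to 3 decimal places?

Profile (r,z), 5 vertices: (4.5,19) (6,16.5) (16,6.5) (19,30.5) (16,30)
edge 0: (4.5,19)→(6,16.5)  cross = 4.5·16.5 − 6·19 = -39.7500; (r_i+r_j)·cross = 10.5·-39.7500 = -417.3750
edge 1: (6,16.5)→(16,6.5)  cross = 6·6.5 − 16·16.5 = -225.0000; (r_i+r_j)·cross = 22·-225.0000 = -4950.0000
edge 2: (16,6.5)→(19,30.5)  cross = 16·30.5 − 19·6.5 = 364.5000; (r_i+r_j)·cross = 35·364.5000 = 12757.5000
edge 3: (19,30.5)→(16,30)  cross = 19·30 − 16·30.5 = 82.0000; (r_i+r_j)·cross = 35·82.0000 = 2870.0000
edge 4: (16,30)→(4.5,19)  cross = 16·19 − 4.5·30 = 169.0000; (r_i+r_j)·cross = 20.5·169.0000 = 3464.5000
Σcross = 350.7500 → A = |Σcross|/2 = 175.3750 mm²
Σ(r_i+r_j)·cross = 13724.6250 → first moment M = |Σ|/6 = 2287.4375
R_c = M/A = 2287.4375/175.3750 = 13.0431 mm
θ = 95° = 1.658063 rad
V = θ·R_c·A = 1.658063·13.0431·175.3750 = 3792.715 mm³

Volume = 3792.715 mm³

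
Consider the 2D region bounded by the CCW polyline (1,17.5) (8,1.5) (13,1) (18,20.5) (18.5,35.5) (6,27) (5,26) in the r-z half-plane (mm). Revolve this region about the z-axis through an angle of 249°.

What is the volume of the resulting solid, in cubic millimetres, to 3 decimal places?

Profile (r,z), 7 vertices: (1,17.5) (8,1.5) (13,1) (18,20.5) (18.5,35.5) (6,27) (5,26)
edge 0: (1,17.5)→(8,1.5)  cross = 1·1.5 − 8·17.5 = -138.5000; (r_i+r_j)·cross = 9·-138.5000 = -1246.5000
edge 1: (8,1.5)→(13,1)  cross = 8·1 − 13·1.5 = -11.5000; (r_i+r_j)·cross = 21·-11.5000 = -241.5000
edge 2: (13,1)→(18,20.5)  cross = 13·20.5 − 18·1 = 248.5000; (r_i+r_j)·cross = 31·248.5000 = 7703.5000
edge 3: (18,20.5)→(18.5,35.5)  cross = 18·35.5 − 18.5·20.5 = 259.7500; (r_i+r_j)·cross = 36.5·259.7500 = 9480.8750
edge 4: (18.5,35.5)→(6,27)  cross = 18.5·27 − 6·35.5 = 286.5000; (r_i+r_j)·cross = 24.5·286.5000 = 7019.2500
edge 5: (6,27)→(5,26)  cross = 6·26 − 5·27 = 21.0000; (r_i+r_j)·cross = 11·21.0000 = 231.0000
edge 6: (5,26)→(1,17.5)  cross = 5·17.5 − 1·26 = 61.5000; (r_i+r_j)·cross = 6·61.5000 = 369.0000
Σcross = 727.2500 → A = |Σcross|/2 = 363.6250 mm²
Σ(r_i+r_j)·cross = 23315.6250 → first moment M = |Σ|/6 = 3885.9375
R_c = M/A = 3885.9375/363.6250 = 10.6867 mm
θ = 249° = 4.345870 rad
V = θ·R_c·A = 4.345870·10.6867·363.6250 = 16887.779 mm³

Volume = 16887.779 mm³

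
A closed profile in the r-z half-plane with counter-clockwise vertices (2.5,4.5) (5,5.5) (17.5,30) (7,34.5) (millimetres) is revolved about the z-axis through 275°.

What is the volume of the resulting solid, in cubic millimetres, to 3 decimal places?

Volume = 8215.810 mm³

Profile (r,z), 4 vertices: (2.5,4.5) (5,5.5) (17.5,30) (7,34.5)
edge 0: (2.5,4.5)→(5,5.5)  cross = 2.5·5.5 − 5·4.5 = -8.7500; (r_i+r_j)·cross = 7.5·-8.7500 = -65.6250
edge 1: (5,5.5)→(17.5,30)  cross = 5·30 − 17.5·5.5 = 53.7500; (r_i+r_j)·cross = 22.5·53.7500 = 1209.3750
edge 2: (17.5,30)→(7,34.5)  cross = 17.5·34.5 − 7·30 = 393.7500; (r_i+r_j)·cross = 24.5·393.7500 = 9646.8750
edge 3: (7,34.5)→(2.5,4.5)  cross = 7·4.5 − 2.5·34.5 = -54.7500; (r_i+r_j)·cross = 9.5·-54.7500 = -520.1250
Σcross = 384.0000 → A = |Σcross|/2 = 192.0000 mm²
Σ(r_i+r_j)·cross = 10270.5000 → first moment M = |Σ|/6 = 1711.7500
R_c = M/A = 1711.7500/192.0000 = 8.9154 mm
θ = 275° = 4.799655 rad
V = θ·R_c·A = 4.799655·8.9154·192.0000 = 8215.810 mm³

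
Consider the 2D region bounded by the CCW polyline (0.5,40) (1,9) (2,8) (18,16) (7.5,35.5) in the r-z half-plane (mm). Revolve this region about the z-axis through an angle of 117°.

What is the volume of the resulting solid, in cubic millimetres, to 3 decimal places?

Profile (r,z), 5 vertices: (0.5,40) (1,9) (2,8) (18,16) (7.5,35.5)
edge 0: (0.5,40)→(1,9)  cross = 0.5·9 − 1·40 = -35.5000; (r_i+r_j)·cross = 1.5·-35.5000 = -53.2500
edge 1: (1,9)→(2,8)  cross = 1·8 − 2·9 = -10.0000; (r_i+r_j)·cross = 3·-10.0000 = -30.0000
edge 2: (2,8)→(18,16)  cross = 2·16 − 18·8 = -112.0000; (r_i+r_j)·cross = 20·-112.0000 = -2240.0000
edge 3: (18,16)→(7.5,35.5)  cross = 18·35.5 − 7.5·16 = 519.0000; (r_i+r_j)·cross = 25.5·519.0000 = 13234.5000
edge 4: (7.5,35.5)→(0.5,40)  cross = 7.5·40 − 0.5·35.5 = 282.2500; (r_i+r_j)·cross = 8·282.2500 = 2258.0000
Σcross = 643.7500 → A = |Σcross|/2 = 321.8750 mm²
Σ(r_i+r_j)·cross = 13169.2500 → first moment M = |Σ|/6 = 2194.8750
R_c = M/A = 2194.8750/321.8750 = 6.8190 mm
θ = 117° = 2.042035 rad
V = θ·R_c·A = 2.042035·6.8190·321.8750 = 4482.012 mm³

Volume = 4482.012 mm³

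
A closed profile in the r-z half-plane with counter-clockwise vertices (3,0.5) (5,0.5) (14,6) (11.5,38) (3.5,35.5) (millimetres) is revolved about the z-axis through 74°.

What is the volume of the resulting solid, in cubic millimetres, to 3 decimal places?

Volume = 3375.961 mm³

Profile (r,z), 5 vertices: (3,0.5) (5,0.5) (14,6) (11.5,38) (3.5,35.5)
edge 0: (3,0.5)→(5,0.5)  cross = 3·0.5 − 5·0.5 = -1.0000; (r_i+r_j)·cross = 8·-1.0000 = -8.0000
edge 1: (5,0.5)→(14,6)  cross = 5·6 − 14·0.5 = 23.0000; (r_i+r_j)·cross = 19·23.0000 = 437.0000
edge 2: (14,6)→(11.5,38)  cross = 14·38 − 11.5·6 = 463.0000; (r_i+r_j)·cross = 25.5·463.0000 = 11806.5000
edge 3: (11.5,38)→(3.5,35.5)  cross = 11.5·35.5 − 3.5·38 = 275.2500; (r_i+r_j)·cross = 15·275.2500 = 4128.7500
edge 4: (3.5,35.5)→(3,0.5)  cross = 3.5·0.5 − 3·35.5 = -104.7500; (r_i+r_j)·cross = 6.5·-104.7500 = -680.8750
Σcross = 655.5000 → A = |Σcross|/2 = 327.7500 mm²
Σ(r_i+r_j)·cross = 15683.3750 → first moment M = |Σ|/6 = 2613.8958
R_c = M/A = 2613.8958/327.7500 = 7.9753 mm
θ = 74° = 1.291544 rad
V = θ·R_c·A = 1.291544·7.9753·327.7500 = 3375.961 mm³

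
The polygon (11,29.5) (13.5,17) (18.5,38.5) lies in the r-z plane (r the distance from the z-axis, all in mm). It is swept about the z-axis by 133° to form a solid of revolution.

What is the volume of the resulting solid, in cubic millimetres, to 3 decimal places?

Profile (r,z), 3 vertices: (11,29.5) (13.5,17) (18.5,38.5)
edge 0: (11,29.5)→(13.5,17)  cross = 11·17 − 13.5·29.5 = -211.2500; (r_i+r_j)·cross = 24.5·-211.2500 = -5175.6250
edge 1: (13.5,17)→(18.5,38.5)  cross = 13.5·38.5 − 18.5·17 = 205.2500; (r_i+r_j)·cross = 32·205.2500 = 6568.0000
edge 2: (18.5,38.5)→(11,29.5)  cross = 18.5·29.5 − 11·38.5 = 122.2500; (r_i+r_j)·cross = 29.5·122.2500 = 3606.3750
Σcross = 116.2500 → A = |Σcross|/2 = 58.1250 mm²
Σ(r_i+r_j)·cross = 4998.7500 → first moment M = |Σ|/6 = 833.1250
R_c = M/A = 833.1250/58.1250 = 14.3333 mm
θ = 133° = 2.321288 rad
V = θ·R_c·A = 2.321288·14.3333·58.1250 = 1933.923 mm³

Volume = 1933.923 mm³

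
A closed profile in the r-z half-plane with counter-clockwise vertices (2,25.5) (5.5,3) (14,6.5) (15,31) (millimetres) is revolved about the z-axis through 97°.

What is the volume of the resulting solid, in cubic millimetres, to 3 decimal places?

Profile (r,z), 4 vertices: (2,25.5) (5.5,3) (14,6.5) (15,31)
edge 0: (2,25.5)→(5.5,3)  cross = 2·3 − 5.5·25.5 = -134.2500; (r_i+r_j)·cross = 7.5·-134.2500 = -1006.8750
edge 1: (5.5,3)→(14,6.5)  cross = 5.5·6.5 − 14·3 = -6.2500; (r_i+r_j)·cross = 19.5·-6.2500 = -121.8750
edge 2: (14,6.5)→(15,31)  cross = 14·31 − 15·6.5 = 336.5000; (r_i+r_j)·cross = 29·336.5000 = 9758.5000
edge 3: (15,31)→(2,25.5)  cross = 15·25.5 − 2·31 = 320.5000; (r_i+r_j)·cross = 17·320.5000 = 5448.5000
Σcross = 516.5000 → A = |Σcross|/2 = 258.2500 mm²
Σ(r_i+r_j)·cross = 14078.2500 → first moment M = |Σ|/6 = 2346.3750
R_c = M/A = 2346.3750/258.2500 = 9.0857 mm
θ = 97° = 1.692969 rad
V = θ·R_c·A = 1.692969·9.0857·258.2500 = 3972.341 mm³

Volume = 3972.341 mm³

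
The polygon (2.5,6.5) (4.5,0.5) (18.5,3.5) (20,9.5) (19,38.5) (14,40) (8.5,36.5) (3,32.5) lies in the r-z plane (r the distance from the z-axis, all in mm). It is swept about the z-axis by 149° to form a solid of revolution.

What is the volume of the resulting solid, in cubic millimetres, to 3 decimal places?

Profile (r,z), 8 vertices: (2.5,6.5) (4.5,0.5) (18.5,3.5) (20,9.5) (19,38.5) (14,40) (8.5,36.5) (3,32.5)
edge 0: (2.5,6.5)→(4.5,0.5)  cross = 2.5·0.5 − 4.5·6.5 = -28.0000; (r_i+r_j)·cross = 7·-28.0000 = -196.0000
edge 1: (4.5,0.5)→(18.5,3.5)  cross = 4.5·3.5 − 18.5·0.5 = 6.5000; (r_i+r_j)·cross = 23·6.5000 = 149.5000
edge 2: (18.5,3.5)→(20,9.5)  cross = 18.5·9.5 − 20·3.5 = 105.7500; (r_i+r_j)·cross = 38.5·105.7500 = 4071.3750
edge 3: (20,9.5)→(19,38.5)  cross = 20·38.5 − 19·9.5 = 589.5000; (r_i+r_j)·cross = 39·589.5000 = 22990.5000
edge 4: (19,38.5)→(14,40)  cross = 19·40 − 14·38.5 = 221.0000; (r_i+r_j)·cross = 33·221.0000 = 7293.0000
edge 5: (14,40)→(8.5,36.5)  cross = 14·36.5 − 8.5·40 = 171.0000; (r_i+r_j)·cross = 22.5·171.0000 = 3847.5000
edge 6: (8.5,36.5)→(3,32.5)  cross = 8.5·32.5 − 3·36.5 = 166.7500; (r_i+r_j)·cross = 11.5·166.7500 = 1917.6250
edge 7: (3,32.5)→(2.5,6.5)  cross = 3·6.5 − 2.5·32.5 = -61.7500; (r_i+r_j)·cross = 5.5·-61.7500 = -339.6250
Σcross = 1170.7500 → A = |Σcross|/2 = 585.3750 mm²
Σ(r_i+r_j)·cross = 39733.8750 → first moment M = |Σ|/6 = 6622.3125
R_c = M/A = 6622.3125/585.3750 = 11.3129 mm
θ = 149° = 2.600541 rad
V = θ·R_c·A = 2.600541·11.3129·585.3750 = 17221.592 mm³

Volume = 17221.592 mm³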